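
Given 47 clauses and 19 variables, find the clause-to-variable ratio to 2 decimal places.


Clause-to-variable ratio = clauses / variables.
47 / 19 = 2.47.

2.47


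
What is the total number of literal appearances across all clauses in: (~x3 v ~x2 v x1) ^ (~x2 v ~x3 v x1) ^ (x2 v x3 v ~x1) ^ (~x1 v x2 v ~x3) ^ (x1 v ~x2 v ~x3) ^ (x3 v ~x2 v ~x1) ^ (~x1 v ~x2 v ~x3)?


Clause lengths: 3, 3, 3, 3, 3, 3, 3.
Sum = 3 + 3 + 3 + 3 + 3 + 3 + 3 = 21.

21


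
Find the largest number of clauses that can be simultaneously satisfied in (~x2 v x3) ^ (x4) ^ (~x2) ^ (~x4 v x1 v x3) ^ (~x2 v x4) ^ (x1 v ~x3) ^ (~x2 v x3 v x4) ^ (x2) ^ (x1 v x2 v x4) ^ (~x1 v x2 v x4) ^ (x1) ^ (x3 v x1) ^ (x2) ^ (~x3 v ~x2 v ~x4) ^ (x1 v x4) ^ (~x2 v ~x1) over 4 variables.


Enumerate all 16 truth assignments.
For each, count how many of the 16 clauses are satisfied.
The formula is not fully satisfiable, so the maximum is below 16.
Maximum simultaneously satisfiable clauses = 14.

14


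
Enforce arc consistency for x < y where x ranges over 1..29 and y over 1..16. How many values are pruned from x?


For the constraint x < y, x needs a supporting value in y's domain.
x can be at most 15 (one less than y's maximum).
Valid x values from domain: 15 out of 29.
Pruned = 29 - 15 = 14.

14


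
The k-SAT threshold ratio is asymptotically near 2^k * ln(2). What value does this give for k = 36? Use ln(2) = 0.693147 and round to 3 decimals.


Using the asymptotic formula: threshold ~ 2^k * ln(2).
2^36 = 68719476736.
68719476736 * 0.693147 = 47632699141.128.

47632699141.128


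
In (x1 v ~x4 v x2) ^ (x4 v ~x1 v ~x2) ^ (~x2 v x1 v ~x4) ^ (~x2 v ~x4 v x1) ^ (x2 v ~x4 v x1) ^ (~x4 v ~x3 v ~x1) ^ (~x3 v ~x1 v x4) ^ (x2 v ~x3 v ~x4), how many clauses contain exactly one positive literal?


A definite clause has exactly one positive literal.
Clause 1: 2 positive -> not definite
Clause 2: 1 positive -> definite
Clause 3: 1 positive -> definite
Clause 4: 1 positive -> definite
Clause 5: 2 positive -> not definite
Clause 6: 0 positive -> not definite
Clause 7: 1 positive -> definite
Clause 8: 1 positive -> definite
Definite clause count = 5.

5


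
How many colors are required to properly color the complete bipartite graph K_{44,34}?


K_{44,34} is bipartite by definition: the two parts are independent sets, with every edge crossing between them.
Color all vertices in one part with color 1 and all vertices in the other part with color 2.
Since the graph has at least one edge, one color does not suffice.
Chromatic number = 2.

2


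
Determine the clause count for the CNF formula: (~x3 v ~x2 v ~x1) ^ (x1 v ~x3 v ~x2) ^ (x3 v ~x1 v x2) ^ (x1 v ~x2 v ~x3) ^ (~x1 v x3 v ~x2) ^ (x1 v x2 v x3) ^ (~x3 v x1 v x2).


Each group enclosed in parentheses joined by ^ is one clause.
Counting the conjuncts: 7 clauses.

7


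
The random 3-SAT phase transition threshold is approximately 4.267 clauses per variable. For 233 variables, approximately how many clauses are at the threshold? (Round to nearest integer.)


The 3-SAT phase transition occurs at approximately 4.267 clauses per variable.
m = 4.267 * 233 = 994.211.
Rounded to nearest integer: 994.

994


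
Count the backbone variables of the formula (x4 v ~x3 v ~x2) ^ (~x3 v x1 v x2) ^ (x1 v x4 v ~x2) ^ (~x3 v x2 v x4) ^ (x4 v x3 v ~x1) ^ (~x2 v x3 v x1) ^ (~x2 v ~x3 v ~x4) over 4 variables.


Find all satisfying assignments: 5 model(s).
Check which variables have the same value in every model.
No variable is fixed across all models.
Backbone size = 0.

0


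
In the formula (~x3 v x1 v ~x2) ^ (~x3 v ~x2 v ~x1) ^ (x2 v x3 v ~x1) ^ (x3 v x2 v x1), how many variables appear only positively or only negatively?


A pure literal appears in only one polarity across all clauses.
No pure literals found.
Count = 0.

0


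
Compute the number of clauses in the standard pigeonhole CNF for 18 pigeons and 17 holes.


The PHP encoding has two parts:
1) At-least-one-hole clauses: 18 (one per pigeon, each with 17 literals).
2) At-most-one-pigeon-per-hole clauses: 17 holes * C(18,2) = 17 * 153 = 2601.
Total clauses = 18 + 2601 = 2619.

2619


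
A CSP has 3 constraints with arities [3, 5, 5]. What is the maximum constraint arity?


The arities are: 3, 5, 5.
Scan for the maximum value.
Maximum arity = 5.

5


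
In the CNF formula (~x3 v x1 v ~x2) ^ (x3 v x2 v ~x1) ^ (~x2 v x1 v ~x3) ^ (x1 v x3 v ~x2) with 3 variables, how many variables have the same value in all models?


Find all satisfying assignments: 5 model(s).
Check which variables have the same value in every model.
No variable is fixed across all models.
Backbone size = 0.

0


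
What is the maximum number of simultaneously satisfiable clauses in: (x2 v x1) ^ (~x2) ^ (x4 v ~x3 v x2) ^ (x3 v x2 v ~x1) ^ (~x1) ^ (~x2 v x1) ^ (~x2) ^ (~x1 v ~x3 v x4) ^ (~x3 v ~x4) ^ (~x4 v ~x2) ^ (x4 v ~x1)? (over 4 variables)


Enumerate all 16 truth assignments.
For each, count how many of the 11 clauses are satisfied.
The formula is not fully satisfiable, so the maximum is below 11.
Maximum simultaneously satisfiable clauses = 10.

10


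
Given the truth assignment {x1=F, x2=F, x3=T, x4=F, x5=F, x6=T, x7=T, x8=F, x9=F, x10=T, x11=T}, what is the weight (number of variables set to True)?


The weight is the number of variables assigned True.
True variables: x3, x6, x7, x10, x11.
Weight = 5.

5


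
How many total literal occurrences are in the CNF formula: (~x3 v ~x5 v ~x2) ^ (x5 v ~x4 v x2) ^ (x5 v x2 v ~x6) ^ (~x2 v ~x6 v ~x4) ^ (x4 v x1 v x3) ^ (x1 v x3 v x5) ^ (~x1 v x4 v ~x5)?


Clause lengths: 3, 3, 3, 3, 3, 3, 3.
Sum = 3 + 3 + 3 + 3 + 3 + 3 + 3 = 21.

21


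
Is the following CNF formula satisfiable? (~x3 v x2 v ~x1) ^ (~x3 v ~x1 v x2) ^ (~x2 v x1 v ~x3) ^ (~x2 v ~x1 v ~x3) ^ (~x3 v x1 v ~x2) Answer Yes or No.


Check all 8 possible truth assignments.
Number of satisfying assignments found: 5.
The formula is satisfiable.

Yes


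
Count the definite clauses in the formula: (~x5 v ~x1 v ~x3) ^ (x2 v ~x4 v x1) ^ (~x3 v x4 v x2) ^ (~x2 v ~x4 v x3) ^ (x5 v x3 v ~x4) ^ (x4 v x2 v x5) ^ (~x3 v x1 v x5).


A definite clause has exactly one positive literal.
Clause 1: 0 positive -> not definite
Clause 2: 2 positive -> not definite
Clause 3: 2 positive -> not definite
Clause 4: 1 positive -> definite
Clause 5: 2 positive -> not definite
Clause 6: 3 positive -> not definite
Clause 7: 2 positive -> not definite
Definite clause count = 1.

1


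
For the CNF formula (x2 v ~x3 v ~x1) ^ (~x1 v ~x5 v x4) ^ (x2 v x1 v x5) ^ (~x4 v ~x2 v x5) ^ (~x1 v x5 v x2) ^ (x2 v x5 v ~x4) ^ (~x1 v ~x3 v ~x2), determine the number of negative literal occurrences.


Scan each clause for negated literals.
Clause 1: 2 negative; Clause 2: 2 negative; Clause 3: 0 negative; Clause 4: 2 negative; Clause 5: 1 negative; Clause 6: 1 negative; Clause 7: 3 negative.
Total negative literal occurrences = 11.

11


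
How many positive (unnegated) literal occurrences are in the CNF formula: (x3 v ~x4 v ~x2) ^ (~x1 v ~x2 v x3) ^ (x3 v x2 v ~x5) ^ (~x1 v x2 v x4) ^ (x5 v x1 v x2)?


Scan each clause for unnegated literals.
Clause 1: 1 positive; Clause 2: 1 positive; Clause 3: 2 positive; Clause 4: 2 positive; Clause 5: 3 positive.
Total positive literal occurrences = 9.

9


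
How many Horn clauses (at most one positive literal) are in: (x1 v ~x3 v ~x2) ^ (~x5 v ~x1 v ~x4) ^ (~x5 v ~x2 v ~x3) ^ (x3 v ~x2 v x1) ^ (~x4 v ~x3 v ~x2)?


A Horn clause has at most one positive literal.
Clause 1: 1 positive lit(s) -> Horn
Clause 2: 0 positive lit(s) -> Horn
Clause 3: 0 positive lit(s) -> Horn
Clause 4: 2 positive lit(s) -> not Horn
Clause 5: 0 positive lit(s) -> Horn
Total Horn clauses = 4.

4


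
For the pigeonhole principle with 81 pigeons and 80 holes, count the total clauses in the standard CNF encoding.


The PHP encoding has two parts:
1) At-least-one-hole clauses: 81 (one per pigeon, each with 80 literals).
2) At-most-one-pigeon-per-hole clauses: 80 holes * C(81,2) = 80 * 3240 = 259200.
Total clauses = 81 + 259200 = 259281.

259281


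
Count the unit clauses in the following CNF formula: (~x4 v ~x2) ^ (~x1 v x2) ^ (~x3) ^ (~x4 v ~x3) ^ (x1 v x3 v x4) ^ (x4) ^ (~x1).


A unit clause contains exactly one literal.
Unit clauses found: (~x3), (x4), (~x1).
Count = 3.

3


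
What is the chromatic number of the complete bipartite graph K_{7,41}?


K_{7,41} is bipartite by definition: the two parts are independent sets, with every edge crossing between them.
Color all vertices in one part with color 1 and all vertices in the other part with color 2.
Since the graph has at least one edge, one color does not suffice.
Chromatic number = 2.

2


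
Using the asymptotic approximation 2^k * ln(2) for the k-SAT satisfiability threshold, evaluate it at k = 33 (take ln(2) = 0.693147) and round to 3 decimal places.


Using the asymptotic formula: threshold ~ 2^k * ln(2).
2^33 = 8589934592.
8589934592 * 0.693147 = 5954087392.641.

5954087392.641


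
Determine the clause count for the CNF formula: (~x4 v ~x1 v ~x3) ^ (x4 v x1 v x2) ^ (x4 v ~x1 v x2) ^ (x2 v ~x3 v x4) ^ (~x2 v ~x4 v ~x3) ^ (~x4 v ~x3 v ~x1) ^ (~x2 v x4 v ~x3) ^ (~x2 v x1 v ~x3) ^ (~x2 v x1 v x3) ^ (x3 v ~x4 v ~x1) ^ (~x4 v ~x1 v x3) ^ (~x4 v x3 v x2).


Each group enclosed in parentheses joined by ^ is one clause.
Counting the conjuncts: 12 clauses.

12


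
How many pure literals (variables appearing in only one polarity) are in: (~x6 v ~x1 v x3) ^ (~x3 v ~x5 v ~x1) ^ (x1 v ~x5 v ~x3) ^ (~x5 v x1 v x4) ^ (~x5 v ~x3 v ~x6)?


A pure literal appears in only one polarity across all clauses.
Pure literals: x4 (positive only), x5 (negative only), x6 (negative only).
Count = 3.

3


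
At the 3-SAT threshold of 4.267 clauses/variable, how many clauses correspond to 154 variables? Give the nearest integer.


The 3-SAT phase transition occurs at approximately 4.267 clauses per variable.
m = 4.267 * 154 = 657.118.
Rounded to nearest integer: 657.

657


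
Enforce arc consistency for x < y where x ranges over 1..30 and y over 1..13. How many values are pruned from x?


For the constraint x < y, x needs a supporting value in y's domain.
x can be at most 12 (one less than y's maximum).
Valid x values from domain: 12 out of 30.
Pruned = 30 - 12 = 18.

18


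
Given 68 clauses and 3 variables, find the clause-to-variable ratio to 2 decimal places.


Clause-to-variable ratio = clauses / variables.
68 / 3 = 22.67.

22.67


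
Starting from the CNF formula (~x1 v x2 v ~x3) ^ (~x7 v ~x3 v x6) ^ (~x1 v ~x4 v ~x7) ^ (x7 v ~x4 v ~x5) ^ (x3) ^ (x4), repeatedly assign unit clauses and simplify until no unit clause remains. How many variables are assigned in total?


Unit propagation repeatedly assigns the literal in any unit clause, then simplifies.
Assignments in order: x3 = T, x4 = T.
No further unit clauses remain.
Total variables assigned = 2.

2


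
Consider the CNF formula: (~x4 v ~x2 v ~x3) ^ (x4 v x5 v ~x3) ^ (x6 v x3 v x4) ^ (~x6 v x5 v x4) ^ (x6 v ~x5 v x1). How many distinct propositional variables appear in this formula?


Identify each distinct variable in the formula.
Variables found: x1, x2, x3, x4, x5, x6.
Total distinct variables = 6.

6


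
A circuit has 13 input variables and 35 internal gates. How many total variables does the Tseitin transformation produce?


The Tseitin transformation introduces one auxiliary variable per gate.
Total variables = inputs + gates = 13 + 35 = 48.

48


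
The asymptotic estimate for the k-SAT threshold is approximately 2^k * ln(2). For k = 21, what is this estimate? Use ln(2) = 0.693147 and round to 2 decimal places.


Using the asymptotic formula: threshold ~ 2^k * ln(2).
2^21 = 2097152.
2097152 * 0.693147 = 1453634.62.

1453634.62


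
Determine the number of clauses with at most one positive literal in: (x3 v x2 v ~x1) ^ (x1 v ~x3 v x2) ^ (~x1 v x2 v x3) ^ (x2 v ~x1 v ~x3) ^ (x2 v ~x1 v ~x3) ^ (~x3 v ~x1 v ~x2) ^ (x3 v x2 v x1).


A Horn clause has at most one positive literal.
Clause 1: 2 positive lit(s) -> not Horn
Clause 2: 2 positive lit(s) -> not Horn
Clause 3: 2 positive lit(s) -> not Horn
Clause 4: 1 positive lit(s) -> Horn
Clause 5: 1 positive lit(s) -> Horn
Clause 6: 0 positive lit(s) -> Horn
Clause 7: 3 positive lit(s) -> not Horn
Total Horn clauses = 3.

3


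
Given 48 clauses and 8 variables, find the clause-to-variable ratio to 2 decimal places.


Clause-to-variable ratio = clauses / variables.
48 / 8 = 6.0.

6.0


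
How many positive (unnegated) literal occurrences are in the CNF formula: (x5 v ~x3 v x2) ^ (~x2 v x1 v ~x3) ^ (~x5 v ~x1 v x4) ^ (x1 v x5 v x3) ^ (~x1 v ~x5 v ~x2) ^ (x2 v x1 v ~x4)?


Scan each clause for unnegated literals.
Clause 1: 2 positive; Clause 2: 1 positive; Clause 3: 1 positive; Clause 4: 3 positive; Clause 5: 0 positive; Clause 6: 2 positive.
Total positive literal occurrences = 9.

9


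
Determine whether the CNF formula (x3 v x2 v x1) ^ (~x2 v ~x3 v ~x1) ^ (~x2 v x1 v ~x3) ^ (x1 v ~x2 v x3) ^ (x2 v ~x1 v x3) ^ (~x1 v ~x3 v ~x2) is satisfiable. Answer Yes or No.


Check all 8 possible truth assignments.
Number of satisfying assignments found: 3.
The formula is satisfiable.

Yes


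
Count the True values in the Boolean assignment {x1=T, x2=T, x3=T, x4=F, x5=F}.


The weight is the number of variables assigned True.
True variables: x1, x2, x3.
Weight = 3.

3


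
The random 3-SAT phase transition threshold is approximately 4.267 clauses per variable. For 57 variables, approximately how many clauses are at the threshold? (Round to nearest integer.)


The 3-SAT phase transition occurs at approximately 4.267 clauses per variable.
m = 4.267 * 57 = 243.219.
Rounded to nearest integer: 243.

243


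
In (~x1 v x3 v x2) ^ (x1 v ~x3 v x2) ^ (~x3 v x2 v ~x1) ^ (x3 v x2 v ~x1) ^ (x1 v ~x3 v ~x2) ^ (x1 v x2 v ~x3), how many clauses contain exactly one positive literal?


A definite clause has exactly one positive literal.
Clause 1: 2 positive -> not definite
Clause 2: 2 positive -> not definite
Clause 3: 1 positive -> definite
Clause 4: 2 positive -> not definite
Clause 5: 1 positive -> definite
Clause 6: 2 positive -> not definite
Definite clause count = 2.

2


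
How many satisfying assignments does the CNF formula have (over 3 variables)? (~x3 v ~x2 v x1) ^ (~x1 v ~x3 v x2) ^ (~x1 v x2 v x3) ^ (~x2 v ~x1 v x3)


Enumerate all 8 truth assignments over 3 variables.
Test each against every clause.
Satisfying assignments found: 4.

4


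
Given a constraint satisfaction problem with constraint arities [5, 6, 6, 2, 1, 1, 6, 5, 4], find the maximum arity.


The arities are: 5, 6, 6, 2, 1, 1, 6, 5, 4.
Scan for the maximum value.
Maximum arity = 6.

6


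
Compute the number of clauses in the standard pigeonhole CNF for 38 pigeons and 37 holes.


The PHP encoding has two parts:
1) At-least-one-hole clauses: 38 (one per pigeon, each with 37 literals).
2) At-most-one-pigeon-per-hole clauses: 37 holes * C(38,2) = 37 * 703 = 26011.
Total clauses = 38 + 26011 = 26049.

26049


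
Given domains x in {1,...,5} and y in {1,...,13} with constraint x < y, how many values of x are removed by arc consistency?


For the constraint x < y, x needs a supporting value in y's domain.
x can be at most 12 (one less than y's maximum).
Valid x values from domain: 5 out of 5.
Pruned = 5 - 5 = 0.

0


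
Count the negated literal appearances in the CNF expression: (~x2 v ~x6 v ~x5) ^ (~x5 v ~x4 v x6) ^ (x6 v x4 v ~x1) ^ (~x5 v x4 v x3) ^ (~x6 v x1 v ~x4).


Scan each clause for negated literals.
Clause 1: 3 negative; Clause 2: 2 negative; Clause 3: 1 negative; Clause 4: 1 negative; Clause 5: 2 negative.
Total negative literal occurrences = 9.

9


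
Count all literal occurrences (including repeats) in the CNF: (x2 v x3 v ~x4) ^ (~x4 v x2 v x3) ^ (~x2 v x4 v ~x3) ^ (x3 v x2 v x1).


Clause lengths: 3, 3, 3, 3.
Sum = 3 + 3 + 3 + 3 = 12.

12


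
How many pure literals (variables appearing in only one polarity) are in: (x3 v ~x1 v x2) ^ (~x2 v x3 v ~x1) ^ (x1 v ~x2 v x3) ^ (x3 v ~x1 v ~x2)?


A pure literal appears in only one polarity across all clauses.
Pure literals: x3 (positive only).
Count = 1.

1


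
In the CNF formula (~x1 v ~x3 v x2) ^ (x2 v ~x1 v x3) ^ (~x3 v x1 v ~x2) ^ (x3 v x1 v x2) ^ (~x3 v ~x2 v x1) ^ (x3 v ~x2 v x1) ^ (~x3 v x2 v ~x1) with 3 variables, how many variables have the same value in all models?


Find all satisfying assignments: 3 model(s).
Check which variables have the same value in every model.
No variable is fixed across all models.
Backbone size = 0.

0


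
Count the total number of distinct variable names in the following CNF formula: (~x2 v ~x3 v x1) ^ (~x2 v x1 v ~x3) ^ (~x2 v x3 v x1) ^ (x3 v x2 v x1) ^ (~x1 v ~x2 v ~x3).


Identify each distinct variable in the formula.
Variables found: x1, x2, x3.
Total distinct variables = 3.

3


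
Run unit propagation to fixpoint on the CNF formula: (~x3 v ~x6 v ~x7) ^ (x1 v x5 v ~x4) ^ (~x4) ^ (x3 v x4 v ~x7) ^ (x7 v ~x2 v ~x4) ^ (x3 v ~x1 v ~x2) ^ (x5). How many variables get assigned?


Unit propagation repeatedly assigns the literal in any unit clause, then simplifies.
Assignments in order: x4 = F, x5 = T.
No further unit clauses remain.
Total variables assigned = 2.

2


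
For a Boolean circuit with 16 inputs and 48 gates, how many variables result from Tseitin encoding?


The Tseitin transformation introduces one auxiliary variable per gate.
Total variables = inputs + gates = 16 + 48 = 64.

64


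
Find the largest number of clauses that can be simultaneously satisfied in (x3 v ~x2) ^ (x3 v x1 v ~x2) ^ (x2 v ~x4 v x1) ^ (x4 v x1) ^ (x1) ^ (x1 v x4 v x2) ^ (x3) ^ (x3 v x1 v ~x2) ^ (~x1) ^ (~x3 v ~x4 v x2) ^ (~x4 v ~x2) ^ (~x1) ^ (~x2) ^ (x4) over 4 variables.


Enumerate all 16 truth assignments.
For each, count how many of the 14 clauses are satisfied.
The formula is not fully satisfiable, so the maximum is below 14.
Maximum simultaneously satisfiable clauses = 11.

11


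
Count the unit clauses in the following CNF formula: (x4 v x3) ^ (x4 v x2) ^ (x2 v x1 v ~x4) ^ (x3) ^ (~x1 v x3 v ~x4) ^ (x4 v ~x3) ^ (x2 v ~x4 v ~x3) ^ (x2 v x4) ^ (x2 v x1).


A unit clause contains exactly one literal.
Unit clauses found: (x3).
Count = 1.

1


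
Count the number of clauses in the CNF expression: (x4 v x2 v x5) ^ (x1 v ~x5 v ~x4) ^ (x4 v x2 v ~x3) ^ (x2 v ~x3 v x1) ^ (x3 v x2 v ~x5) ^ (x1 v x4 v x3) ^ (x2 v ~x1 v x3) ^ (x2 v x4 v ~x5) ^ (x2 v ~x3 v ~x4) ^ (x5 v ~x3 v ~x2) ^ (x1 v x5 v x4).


Each group enclosed in parentheses joined by ^ is one clause.
Counting the conjuncts: 11 clauses.

11


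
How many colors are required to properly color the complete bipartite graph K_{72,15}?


K_{72,15} is bipartite by definition: the two parts are independent sets, with every edge crossing between them.
Color all vertices in one part with color 1 and all vertices in the other part with color 2.
Since the graph has at least one edge, one color does not suffice.
Chromatic number = 2.

2


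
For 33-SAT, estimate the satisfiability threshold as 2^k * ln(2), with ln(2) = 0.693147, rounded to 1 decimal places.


Using the asymptotic formula: threshold ~ 2^k * ln(2).
2^33 = 8589934592.
8589934592 * 0.693147 = 5954087392.6.

5954087392.6


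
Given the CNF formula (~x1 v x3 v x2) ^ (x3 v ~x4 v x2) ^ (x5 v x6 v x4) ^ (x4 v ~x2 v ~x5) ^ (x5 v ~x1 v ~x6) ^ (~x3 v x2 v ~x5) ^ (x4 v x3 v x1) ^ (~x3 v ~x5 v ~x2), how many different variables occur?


Identify each distinct variable in the formula.
Variables found: x1, x2, x3, x4, x5, x6.
Total distinct variables = 6.

6


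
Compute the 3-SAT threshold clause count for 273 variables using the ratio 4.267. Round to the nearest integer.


The 3-SAT phase transition occurs at approximately 4.267 clauses per variable.
m = 4.267 * 273 = 1164.891.
Rounded to nearest integer: 1165.

1165


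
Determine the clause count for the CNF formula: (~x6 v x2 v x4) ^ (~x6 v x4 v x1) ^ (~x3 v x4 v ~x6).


Each group enclosed in parentheses joined by ^ is one clause.
Counting the conjuncts: 3 clauses.

3


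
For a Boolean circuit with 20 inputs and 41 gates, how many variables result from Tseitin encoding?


The Tseitin transformation introduces one auxiliary variable per gate.
Total variables = inputs + gates = 20 + 41 = 61.

61


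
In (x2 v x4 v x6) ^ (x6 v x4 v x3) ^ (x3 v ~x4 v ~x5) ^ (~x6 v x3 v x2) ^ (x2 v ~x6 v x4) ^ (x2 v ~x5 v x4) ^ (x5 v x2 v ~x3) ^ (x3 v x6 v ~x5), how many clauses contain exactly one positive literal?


A definite clause has exactly one positive literal.
Clause 1: 3 positive -> not definite
Clause 2: 3 positive -> not definite
Clause 3: 1 positive -> definite
Clause 4: 2 positive -> not definite
Clause 5: 2 positive -> not definite
Clause 6: 2 positive -> not definite
Clause 7: 2 positive -> not definite
Clause 8: 2 positive -> not definite
Definite clause count = 1.

1


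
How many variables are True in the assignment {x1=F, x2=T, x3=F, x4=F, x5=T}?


The weight is the number of variables assigned True.
True variables: x2, x5.
Weight = 2.

2


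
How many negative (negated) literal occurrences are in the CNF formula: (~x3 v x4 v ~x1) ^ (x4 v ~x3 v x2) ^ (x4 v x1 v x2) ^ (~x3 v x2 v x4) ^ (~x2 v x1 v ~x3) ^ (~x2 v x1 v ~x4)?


Scan each clause for negated literals.
Clause 1: 2 negative; Clause 2: 1 negative; Clause 3: 0 negative; Clause 4: 1 negative; Clause 5: 2 negative; Clause 6: 2 negative.
Total negative literal occurrences = 8.

8


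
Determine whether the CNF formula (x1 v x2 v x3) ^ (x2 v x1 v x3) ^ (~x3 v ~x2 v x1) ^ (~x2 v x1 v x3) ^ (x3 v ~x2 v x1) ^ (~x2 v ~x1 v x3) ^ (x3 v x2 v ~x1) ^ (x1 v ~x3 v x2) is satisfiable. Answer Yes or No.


Check all 8 possible truth assignments.
Number of satisfying assignments found: 2.
The formula is satisfiable.

Yes


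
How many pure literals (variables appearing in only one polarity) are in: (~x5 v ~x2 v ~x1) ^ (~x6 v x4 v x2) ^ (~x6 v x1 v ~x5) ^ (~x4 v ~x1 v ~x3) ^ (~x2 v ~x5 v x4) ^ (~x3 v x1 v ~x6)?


A pure literal appears in only one polarity across all clauses.
Pure literals: x3 (negative only), x5 (negative only), x6 (negative only).
Count = 3.

3


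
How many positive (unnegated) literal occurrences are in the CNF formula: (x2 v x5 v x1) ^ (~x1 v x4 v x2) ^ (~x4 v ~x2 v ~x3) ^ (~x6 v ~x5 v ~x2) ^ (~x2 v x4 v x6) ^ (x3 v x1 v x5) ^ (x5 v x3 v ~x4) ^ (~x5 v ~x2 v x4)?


Scan each clause for unnegated literals.
Clause 1: 3 positive; Clause 2: 2 positive; Clause 3: 0 positive; Clause 4: 0 positive; Clause 5: 2 positive; Clause 6: 3 positive; Clause 7: 2 positive; Clause 8: 1 positive.
Total positive literal occurrences = 13.

13


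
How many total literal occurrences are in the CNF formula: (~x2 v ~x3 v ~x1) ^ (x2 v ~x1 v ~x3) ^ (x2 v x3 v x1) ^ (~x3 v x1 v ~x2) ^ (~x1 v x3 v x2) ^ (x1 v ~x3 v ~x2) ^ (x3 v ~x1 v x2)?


Clause lengths: 3, 3, 3, 3, 3, 3, 3.
Sum = 3 + 3 + 3 + 3 + 3 + 3 + 3 = 21.

21


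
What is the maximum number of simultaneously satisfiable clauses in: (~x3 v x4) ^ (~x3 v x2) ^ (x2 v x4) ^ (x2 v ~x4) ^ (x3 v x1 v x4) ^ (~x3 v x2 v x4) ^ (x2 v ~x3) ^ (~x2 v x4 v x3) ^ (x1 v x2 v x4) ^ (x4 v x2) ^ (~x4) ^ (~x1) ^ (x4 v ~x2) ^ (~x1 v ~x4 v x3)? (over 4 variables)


Enumerate all 16 truth assignments.
For each, count how many of the 14 clauses are satisfied.
The formula is not fully satisfiable, so the maximum is below 14.
Maximum simultaneously satisfiable clauses = 13.

13


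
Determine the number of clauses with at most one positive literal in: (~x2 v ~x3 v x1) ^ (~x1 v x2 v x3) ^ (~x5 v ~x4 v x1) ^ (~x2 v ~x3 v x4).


A Horn clause has at most one positive literal.
Clause 1: 1 positive lit(s) -> Horn
Clause 2: 2 positive lit(s) -> not Horn
Clause 3: 1 positive lit(s) -> Horn
Clause 4: 1 positive lit(s) -> Horn
Total Horn clauses = 3.

3


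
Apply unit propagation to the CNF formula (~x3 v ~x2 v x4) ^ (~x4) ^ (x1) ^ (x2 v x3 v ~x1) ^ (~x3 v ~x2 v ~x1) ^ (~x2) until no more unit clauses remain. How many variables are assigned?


Unit propagation repeatedly assigns the literal in any unit clause, then simplifies.
Assignments in order: x4 = F, x1 = T, x2 = F, x3 = T.
No further unit clauses remain.
Total variables assigned = 4.

4


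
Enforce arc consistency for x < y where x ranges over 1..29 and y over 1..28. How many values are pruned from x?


For the constraint x < y, x needs a supporting value in y's domain.
x can be at most 27 (one less than y's maximum).
Valid x values from domain: 27 out of 29.
Pruned = 29 - 27 = 2.

2


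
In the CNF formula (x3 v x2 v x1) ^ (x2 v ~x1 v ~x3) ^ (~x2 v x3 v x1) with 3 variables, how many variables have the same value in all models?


Find all satisfying assignments: 5 model(s).
Check which variables have the same value in every model.
No variable is fixed across all models.
Backbone size = 0.

0


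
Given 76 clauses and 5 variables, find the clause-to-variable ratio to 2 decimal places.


Clause-to-variable ratio = clauses / variables.
76 / 5 = 15.2.

15.2


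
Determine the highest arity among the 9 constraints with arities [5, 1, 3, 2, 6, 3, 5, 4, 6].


The arities are: 5, 1, 3, 2, 6, 3, 5, 4, 6.
Scan for the maximum value.
Maximum arity = 6.

6


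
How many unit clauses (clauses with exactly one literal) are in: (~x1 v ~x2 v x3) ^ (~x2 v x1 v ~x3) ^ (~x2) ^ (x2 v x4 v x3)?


A unit clause contains exactly one literal.
Unit clauses found: (~x2).
Count = 1.

1


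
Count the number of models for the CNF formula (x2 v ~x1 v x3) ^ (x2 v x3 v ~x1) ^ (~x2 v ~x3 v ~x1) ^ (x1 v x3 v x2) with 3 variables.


Enumerate all 8 truth assignments over 3 variables.
Test each against every clause.
Satisfying assignments found: 5.

5


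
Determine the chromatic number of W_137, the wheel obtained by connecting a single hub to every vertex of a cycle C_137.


W_137 consists of the cycle C_137 together with a hub vertex adjacent to every cycle vertex.
The cycle C_137 needs 3 colors (odd cycle -> 3).
The hub is adjacent to every cycle vertex, so it must receive a new color distinct from all of them.
Chromatic number = 3 + 1 = 4.

4


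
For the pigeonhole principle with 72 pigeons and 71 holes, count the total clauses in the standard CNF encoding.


The PHP encoding has two parts:
1) At-least-one-hole clauses: 72 (one per pigeon, each with 71 literals).
2) At-most-one-pigeon-per-hole clauses: 71 holes * C(72,2) = 71 * 2556 = 181476.
Total clauses = 72 + 181476 = 181548.

181548


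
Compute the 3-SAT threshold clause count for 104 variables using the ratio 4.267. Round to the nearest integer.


The 3-SAT phase transition occurs at approximately 4.267 clauses per variable.
m = 4.267 * 104 = 443.768.
Rounded to nearest integer: 444.

444


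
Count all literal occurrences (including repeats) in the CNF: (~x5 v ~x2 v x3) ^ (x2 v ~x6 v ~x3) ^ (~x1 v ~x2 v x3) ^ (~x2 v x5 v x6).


Clause lengths: 3, 3, 3, 3.
Sum = 3 + 3 + 3 + 3 = 12.

12


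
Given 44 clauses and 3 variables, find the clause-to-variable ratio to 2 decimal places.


Clause-to-variable ratio = clauses / variables.
44 / 3 = 14.67.

14.67


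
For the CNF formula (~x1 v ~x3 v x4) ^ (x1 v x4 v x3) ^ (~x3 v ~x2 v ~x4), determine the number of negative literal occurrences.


Scan each clause for negated literals.
Clause 1: 2 negative; Clause 2: 0 negative; Clause 3: 3 negative.
Total negative literal occurrences = 5.

5


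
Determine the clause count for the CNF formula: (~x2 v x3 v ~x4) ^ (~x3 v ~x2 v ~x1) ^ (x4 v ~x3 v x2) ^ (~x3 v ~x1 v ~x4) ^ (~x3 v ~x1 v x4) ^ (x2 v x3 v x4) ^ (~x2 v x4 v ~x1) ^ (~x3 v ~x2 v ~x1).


Each group enclosed in parentheses joined by ^ is one clause.
Counting the conjuncts: 8 clauses.

8


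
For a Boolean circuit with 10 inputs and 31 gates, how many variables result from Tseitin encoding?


The Tseitin transformation introduces one auxiliary variable per gate.
Total variables = inputs + gates = 10 + 31 = 41.

41


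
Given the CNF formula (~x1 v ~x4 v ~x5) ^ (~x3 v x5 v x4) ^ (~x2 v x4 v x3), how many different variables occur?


Identify each distinct variable in the formula.
Variables found: x1, x2, x3, x4, x5.
Total distinct variables = 5.

5


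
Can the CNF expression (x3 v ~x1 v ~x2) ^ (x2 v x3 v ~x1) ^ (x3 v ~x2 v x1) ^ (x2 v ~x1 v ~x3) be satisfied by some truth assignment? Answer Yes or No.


Check all 8 possible truth assignments.
Number of satisfying assignments found: 4.
The formula is satisfiable.

Yes


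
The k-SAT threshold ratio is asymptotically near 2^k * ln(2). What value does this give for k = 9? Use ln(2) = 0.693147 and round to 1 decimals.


Using the asymptotic formula: threshold ~ 2^k * ln(2).
2^9 = 512.
512 * 0.693147 = 354.9.

354.9


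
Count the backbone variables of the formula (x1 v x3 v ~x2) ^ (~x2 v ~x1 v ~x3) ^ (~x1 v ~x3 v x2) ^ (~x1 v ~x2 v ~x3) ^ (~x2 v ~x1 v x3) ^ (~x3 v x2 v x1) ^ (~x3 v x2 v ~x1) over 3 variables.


Find all satisfying assignments: 3 model(s).
Check which variables have the same value in every model.
No variable is fixed across all models.
Backbone size = 0.

0


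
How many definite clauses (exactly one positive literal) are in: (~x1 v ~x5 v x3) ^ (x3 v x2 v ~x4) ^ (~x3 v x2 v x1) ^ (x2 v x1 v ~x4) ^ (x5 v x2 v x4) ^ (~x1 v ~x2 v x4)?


A definite clause has exactly one positive literal.
Clause 1: 1 positive -> definite
Clause 2: 2 positive -> not definite
Clause 3: 2 positive -> not definite
Clause 4: 2 positive -> not definite
Clause 5: 3 positive -> not definite
Clause 6: 1 positive -> definite
Definite clause count = 2.

2


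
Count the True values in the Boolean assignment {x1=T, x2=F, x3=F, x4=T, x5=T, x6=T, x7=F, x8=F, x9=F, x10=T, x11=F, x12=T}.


The weight is the number of variables assigned True.
True variables: x1, x4, x5, x6, x10, x12.
Weight = 6.

6


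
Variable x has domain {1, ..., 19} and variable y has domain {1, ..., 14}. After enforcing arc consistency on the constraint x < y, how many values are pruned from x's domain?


For the constraint x < y, x needs a supporting value in y's domain.
x can be at most 13 (one less than y's maximum).
Valid x values from domain: 13 out of 19.
Pruned = 19 - 13 = 6.

6


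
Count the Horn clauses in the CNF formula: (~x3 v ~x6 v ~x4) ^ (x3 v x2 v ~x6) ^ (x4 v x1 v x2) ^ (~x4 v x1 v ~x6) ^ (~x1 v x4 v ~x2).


A Horn clause has at most one positive literal.
Clause 1: 0 positive lit(s) -> Horn
Clause 2: 2 positive lit(s) -> not Horn
Clause 3: 3 positive lit(s) -> not Horn
Clause 4: 1 positive lit(s) -> Horn
Clause 5: 1 positive lit(s) -> Horn
Total Horn clauses = 3.

3


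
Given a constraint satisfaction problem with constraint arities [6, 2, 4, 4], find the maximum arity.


The arities are: 6, 2, 4, 4.
Scan for the maximum value.
Maximum arity = 6.

6


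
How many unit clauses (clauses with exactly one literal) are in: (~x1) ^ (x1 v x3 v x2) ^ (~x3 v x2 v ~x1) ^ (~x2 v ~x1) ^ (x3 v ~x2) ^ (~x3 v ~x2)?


A unit clause contains exactly one literal.
Unit clauses found: (~x1).
Count = 1.

1


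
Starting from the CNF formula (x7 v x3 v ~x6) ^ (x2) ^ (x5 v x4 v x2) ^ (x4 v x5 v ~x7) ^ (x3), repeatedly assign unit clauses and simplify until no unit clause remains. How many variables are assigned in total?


Unit propagation repeatedly assigns the literal in any unit clause, then simplifies.
Assignments in order: x2 = T, x3 = T.
No further unit clauses remain.
Total variables assigned = 2.

2


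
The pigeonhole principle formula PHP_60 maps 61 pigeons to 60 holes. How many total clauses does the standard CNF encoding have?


The PHP encoding has two parts:
1) At-least-one-hole clauses: 61 (one per pigeon, each with 60 literals).
2) At-most-one-pigeon-per-hole clauses: 60 holes * C(61,2) = 60 * 1830 = 109800.
Total clauses = 61 + 109800 = 109861.

109861


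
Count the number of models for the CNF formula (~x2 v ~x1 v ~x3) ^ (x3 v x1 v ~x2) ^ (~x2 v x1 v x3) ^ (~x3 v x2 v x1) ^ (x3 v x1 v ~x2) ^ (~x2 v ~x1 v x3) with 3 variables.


Enumerate all 8 truth assignments over 3 variables.
Test each against every clause.
Satisfying assignments found: 4.

4


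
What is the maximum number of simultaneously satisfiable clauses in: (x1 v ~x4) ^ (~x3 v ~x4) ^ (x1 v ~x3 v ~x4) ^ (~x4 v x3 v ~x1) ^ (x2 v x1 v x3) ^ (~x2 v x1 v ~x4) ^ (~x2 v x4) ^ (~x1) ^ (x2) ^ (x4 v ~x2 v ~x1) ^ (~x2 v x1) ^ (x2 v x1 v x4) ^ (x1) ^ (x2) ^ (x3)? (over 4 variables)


Enumerate all 16 truth assignments.
For each, count how many of the 15 clauses are satisfied.
The formula is not fully satisfiable, so the maximum is below 15.
Maximum simultaneously satisfiable clauses = 13.

13


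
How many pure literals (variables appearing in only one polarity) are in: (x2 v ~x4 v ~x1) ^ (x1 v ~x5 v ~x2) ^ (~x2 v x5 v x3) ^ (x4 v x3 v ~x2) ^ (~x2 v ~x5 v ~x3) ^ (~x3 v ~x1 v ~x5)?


A pure literal appears in only one polarity across all clauses.
No pure literals found.
Count = 0.

0


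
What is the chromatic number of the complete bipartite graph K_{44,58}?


K_{44,58} is bipartite by definition: the two parts are independent sets, with every edge crossing between them.
Color all vertices in one part with color 1 and all vertices in the other part with color 2.
Since the graph has at least one edge, one color does not suffice.
Chromatic number = 2.

2


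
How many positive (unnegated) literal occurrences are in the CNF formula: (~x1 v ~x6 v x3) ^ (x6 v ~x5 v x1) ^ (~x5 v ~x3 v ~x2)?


Scan each clause for unnegated literals.
Clause 1: 1 positive; Clause 2: 2 positive; Clause 3: 0 positive.
Total positive literal occurrences = 3.

3


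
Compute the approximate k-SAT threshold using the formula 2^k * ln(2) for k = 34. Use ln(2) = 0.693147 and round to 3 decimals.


Using the asymptotic formula: threshold ~ 2^k * ln(2).
2^34 = 17179869184.
17179869184 * 0.693147 = 11908174785.282.

11908174785.282


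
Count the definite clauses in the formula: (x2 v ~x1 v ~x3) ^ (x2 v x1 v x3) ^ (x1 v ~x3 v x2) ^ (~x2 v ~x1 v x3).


A definite clause has exactly one positive literal.
Clause 1: 1 positive -> definite
Clause 2: 3 positive -> not definite
Clause 3: 2 positive -> not definite
Clause 4: 1 positive -> definite
Definite clause count = 2.

2


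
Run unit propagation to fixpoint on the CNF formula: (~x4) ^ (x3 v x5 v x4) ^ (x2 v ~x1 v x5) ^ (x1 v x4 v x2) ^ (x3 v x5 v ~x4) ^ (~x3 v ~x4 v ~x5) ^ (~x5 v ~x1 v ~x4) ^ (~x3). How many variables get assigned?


Unit propagation repeatedly assigns the literal in any unit clause, then simplifies.
Assignments in order: x4 = F, x3 = F, x5 = T.
No further unit clauses remain.
Total variables assigned = 3.

3


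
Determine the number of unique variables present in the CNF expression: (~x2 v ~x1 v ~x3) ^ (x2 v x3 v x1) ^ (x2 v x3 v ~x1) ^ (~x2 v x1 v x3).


Identify each distinct variable in the formula.
Variables found: x1, x2, x3.
Total distinct variables = 3.

3


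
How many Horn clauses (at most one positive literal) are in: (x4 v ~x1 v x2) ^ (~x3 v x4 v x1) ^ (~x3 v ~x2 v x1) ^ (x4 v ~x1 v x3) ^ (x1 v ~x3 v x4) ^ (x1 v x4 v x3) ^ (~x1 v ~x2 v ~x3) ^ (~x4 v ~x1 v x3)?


A Horn clause has at most one positive literal.
Clause 1: 2 positive lit(s) -> not Horn
Clause 2: 2 positive lit(s) -> not Horn
Clause 3: 1 positive lit(s) -> Horn
Clause 4: 2 positive lit(s) -> not Horn
Clause 5: 2 positive lit(s) -> not Horn
Clause 6: 3 positive lit(s) -> not Horn
Clause 7: 0 positive lit(s) -> Horn
Clause 8: 1 positive lit(s) -> Horn
Total Horn clauses = 3.

3


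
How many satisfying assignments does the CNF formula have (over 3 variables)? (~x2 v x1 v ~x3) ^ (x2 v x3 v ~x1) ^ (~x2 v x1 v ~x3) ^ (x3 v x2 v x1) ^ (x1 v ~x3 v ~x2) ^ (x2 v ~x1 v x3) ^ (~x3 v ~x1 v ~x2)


Enumerate all 8 truth assignments over 3 variables.
Test each against every clause.
Satisfying assignments found: 4.

4


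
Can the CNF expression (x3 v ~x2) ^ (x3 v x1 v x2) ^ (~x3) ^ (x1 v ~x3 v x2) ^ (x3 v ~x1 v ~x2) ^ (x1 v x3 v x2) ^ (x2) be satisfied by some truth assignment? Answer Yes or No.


Check all 8 possible truth assignments.
Number of satisfying assignments found: 0.
The formula is unsatisfiable.

No


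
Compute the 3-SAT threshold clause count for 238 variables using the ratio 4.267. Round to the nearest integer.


The 3-SAT phase transition occurs at approximately 4.267 clauses per variable.
m = 4.267 * 238 = 1015.546.
Rounded to nearest integer: 1016.

1016


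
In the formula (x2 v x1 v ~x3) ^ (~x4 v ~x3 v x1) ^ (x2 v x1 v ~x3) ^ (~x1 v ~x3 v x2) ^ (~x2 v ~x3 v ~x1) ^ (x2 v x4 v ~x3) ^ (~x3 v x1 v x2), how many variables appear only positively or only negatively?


A pure literal appears in only one polarity across all clauses.
Pure literals: x3 (negative only).
Count = 1.

1


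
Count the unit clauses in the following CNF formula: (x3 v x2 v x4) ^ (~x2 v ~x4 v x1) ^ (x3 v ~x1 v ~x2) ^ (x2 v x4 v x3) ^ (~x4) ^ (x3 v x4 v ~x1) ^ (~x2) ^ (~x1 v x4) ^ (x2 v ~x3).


A unit clause contains exactly one literal.
Unit clauses found: (~x4), (~x2).
Count = 2.

2


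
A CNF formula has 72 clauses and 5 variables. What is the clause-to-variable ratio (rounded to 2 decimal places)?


Clause-to-variable ratio = clauses / variables.
72 / 5 = 14.4.

14.4


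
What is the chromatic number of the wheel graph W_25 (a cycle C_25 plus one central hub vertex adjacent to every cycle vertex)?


W_25 consists of the cycle C_25 together with a hub vertex adjacent to every cycle vertex.
The cycle C_25 needs 3 colors (odd cycle -> 3).
The hub is adjacent to every cycle vertex, so it must receive a new color distinct from all of them.
Chromatic number = 3 + 1 = 4.

4


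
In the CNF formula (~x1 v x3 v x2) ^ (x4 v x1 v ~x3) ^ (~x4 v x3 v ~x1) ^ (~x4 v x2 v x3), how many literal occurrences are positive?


Scan each clause for unnegated literals.
Clause 1: 2 positive; Clause 2: 2 positive; Clause 3: 1 positive; Clause 4: 2 positive.
Total positive literal occurrences = 7.

7


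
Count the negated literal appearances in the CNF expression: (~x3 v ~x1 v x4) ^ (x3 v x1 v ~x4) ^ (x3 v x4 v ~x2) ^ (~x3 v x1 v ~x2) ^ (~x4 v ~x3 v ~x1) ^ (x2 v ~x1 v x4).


Scan each clause for negated literals.
Clause 1: 2 negative; Clause 2: 1 negative; Clause 3: 1 negative; Clause 4: 2 negative; Clause 5: 3 negative; Clause 6: 1 negative.
Total negative literal occurrences = 10.

10


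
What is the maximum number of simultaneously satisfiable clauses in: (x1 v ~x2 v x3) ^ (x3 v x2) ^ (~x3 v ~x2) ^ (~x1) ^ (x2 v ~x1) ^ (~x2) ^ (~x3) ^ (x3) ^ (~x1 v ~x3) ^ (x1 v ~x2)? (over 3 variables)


Enumerate all 8 truth assignments.
For each, count how many of the 10 clauses are satisfied.
The formula is not fully satisfiable, so the maximum is below 10.
Maximum simultaneously satisfiable clauses = 9.

9


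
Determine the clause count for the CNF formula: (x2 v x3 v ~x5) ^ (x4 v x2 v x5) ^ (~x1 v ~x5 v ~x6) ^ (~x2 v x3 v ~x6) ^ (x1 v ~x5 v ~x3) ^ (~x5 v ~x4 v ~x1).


Each group enclosed in parentheses joined by ^ is one clause.
Counting the conjuncts: 6 clauses.

6


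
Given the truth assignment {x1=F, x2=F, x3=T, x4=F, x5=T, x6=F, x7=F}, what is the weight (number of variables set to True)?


The weight is the number of variables assigned True.
True variables: x3, x5.
Weight = 2.

2


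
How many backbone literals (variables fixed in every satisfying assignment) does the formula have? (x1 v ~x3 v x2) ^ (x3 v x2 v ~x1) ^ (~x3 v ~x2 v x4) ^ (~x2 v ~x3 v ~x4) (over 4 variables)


Find all satisfying assignments: 8 model(s).
Check which variables have the same value in every model.
No variable is fixed across all models.
Backbone size = 0.

0


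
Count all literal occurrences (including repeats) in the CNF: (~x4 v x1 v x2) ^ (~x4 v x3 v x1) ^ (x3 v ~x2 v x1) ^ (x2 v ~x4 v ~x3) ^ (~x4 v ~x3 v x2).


Clause lengths: 3, 3, 3, 3, 3.
Sum = 3 + 3 + 3 + 3 + 3 = 15.

15
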